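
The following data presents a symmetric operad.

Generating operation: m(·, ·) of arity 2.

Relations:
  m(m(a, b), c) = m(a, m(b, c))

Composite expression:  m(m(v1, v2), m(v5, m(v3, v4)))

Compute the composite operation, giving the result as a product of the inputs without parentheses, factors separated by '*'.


v1 * v2 * v5 * v3 * v4

Key point: m is associative — brackets drop, the v-order remains.
m(v1, v2) linearizes to v1 * v2
m(v3, v4) linearizes to v3 * v4
m(v5, m(v3, v4)) linearizes to v5 * v3 * v4
m(m(v1, v2), m(v5, m(v3, v4))) linearizes to v1 * v2 * v5 * v3 * v4


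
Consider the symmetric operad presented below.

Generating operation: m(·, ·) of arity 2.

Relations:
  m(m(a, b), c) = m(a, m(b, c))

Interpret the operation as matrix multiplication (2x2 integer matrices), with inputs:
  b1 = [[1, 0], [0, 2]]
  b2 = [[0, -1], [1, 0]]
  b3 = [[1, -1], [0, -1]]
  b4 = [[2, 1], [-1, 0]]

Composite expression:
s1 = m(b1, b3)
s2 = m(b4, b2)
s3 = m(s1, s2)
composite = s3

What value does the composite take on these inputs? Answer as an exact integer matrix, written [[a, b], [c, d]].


m(b1, b3) = [[1, -1], [0, -2]]
m(b4, b2) = [[1, -2], [0, 1]]
m(m(b1, b3), m(b4, b2)) = [[1, -3], [0, -2]]

[[1, -3], [0, -2]]


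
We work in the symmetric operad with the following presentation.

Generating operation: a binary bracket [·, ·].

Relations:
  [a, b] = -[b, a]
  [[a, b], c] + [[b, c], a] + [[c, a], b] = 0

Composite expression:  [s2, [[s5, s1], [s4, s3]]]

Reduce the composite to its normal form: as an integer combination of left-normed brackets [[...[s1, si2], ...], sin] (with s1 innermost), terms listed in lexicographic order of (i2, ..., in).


Left-normed coefficients sit on the s1-initial expansion words.
Composite bracket: [s2, [[s5, s1], [s4, s3]]]
Full expansion: 16 signed words from ab - ba (2^4 = 16).
The s1-initial words carry the normal form:
  sign of s1s5s3s4s2 is -1, so it contributes -[[[[s1, s5], s3], s4], s2]
  sign of s1s5s4s3s2 is +1, so it contributes +[[[[s1, s5], s4], s3], s2]

-[[[[s1, s5], s3], s4], s2] + [[[[s1, s5], s4], s3], s2]


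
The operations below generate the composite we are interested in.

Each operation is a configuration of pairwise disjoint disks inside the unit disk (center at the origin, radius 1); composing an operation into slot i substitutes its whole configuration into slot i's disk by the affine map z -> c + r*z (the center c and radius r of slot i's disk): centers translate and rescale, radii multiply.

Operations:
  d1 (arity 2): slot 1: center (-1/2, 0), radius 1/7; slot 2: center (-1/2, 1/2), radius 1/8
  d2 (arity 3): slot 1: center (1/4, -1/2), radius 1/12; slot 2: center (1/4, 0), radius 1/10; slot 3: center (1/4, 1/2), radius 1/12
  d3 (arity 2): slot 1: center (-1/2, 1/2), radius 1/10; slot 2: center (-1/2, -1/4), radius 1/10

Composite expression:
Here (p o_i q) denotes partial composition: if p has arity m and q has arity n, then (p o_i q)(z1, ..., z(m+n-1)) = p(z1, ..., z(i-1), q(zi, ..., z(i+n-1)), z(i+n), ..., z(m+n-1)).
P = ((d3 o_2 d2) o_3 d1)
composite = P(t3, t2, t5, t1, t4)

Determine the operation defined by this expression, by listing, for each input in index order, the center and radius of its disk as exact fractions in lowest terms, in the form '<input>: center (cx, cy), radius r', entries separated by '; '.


t1: center (-12/25, -49/200), radius 1/800; t2: center (-19/40, -3/10), radius 1/120; t3: center (-1/2, 1/2), radius 1/10; t4: center (-19/40, -1/5), radius 1/120; t5: center (-12/25, -1/4), radius 1/700

Each t-disk chains the slot maps above it in d3; radii multiply.
t3 passes through 1 substitution, ending at center (-1/2, 1/2), radius 1/10
t2 passes through 2 substitutions, ending at center (-19/40, -3/10), radius 1/120
t5 passes through 3 substitutions, ending at center (-12/25, -1/4), radius 1/700
t1 passes through 3 substitutions, ending at center (-12/25, -49/200), radius 1/800
t4 passes through 2 substitutions, ending at center (-19/40, -1/5), radius 1/120


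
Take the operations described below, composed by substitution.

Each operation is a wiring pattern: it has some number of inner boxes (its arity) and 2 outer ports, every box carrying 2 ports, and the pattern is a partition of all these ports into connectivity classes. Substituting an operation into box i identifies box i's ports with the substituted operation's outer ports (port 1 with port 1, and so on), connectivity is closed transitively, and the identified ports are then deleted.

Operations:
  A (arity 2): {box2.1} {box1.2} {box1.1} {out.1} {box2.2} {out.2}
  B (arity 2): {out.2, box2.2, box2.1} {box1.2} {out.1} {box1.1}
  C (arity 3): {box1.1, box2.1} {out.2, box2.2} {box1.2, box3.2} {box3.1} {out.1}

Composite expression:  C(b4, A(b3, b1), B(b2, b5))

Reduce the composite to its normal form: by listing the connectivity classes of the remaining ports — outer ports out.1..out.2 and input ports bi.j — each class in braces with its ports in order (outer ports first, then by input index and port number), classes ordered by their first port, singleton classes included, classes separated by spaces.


Substituting into C glues patterns; closure does the rest.
through A, on inputs (b3, b1): {out.1} {out.2} {b1.1} {b1.2} {b3.1} {b3.2} (out.j = stage outer ports)
through B, on inputs (b2, b5): {out.1} {out.2, b5.1, b5.2} {b2.1} {b2.2} (out.j = stage outer ports)
through C, on inputs (b4, b3, b1, b2, b5): {out.1} {out.2} {b1.1} {b1.2} {b2.1} {b2.2} {b3.1} {b3.2} {b4.1} {b4.2, b5.1, b5.2} (out.j = stage outer ports)

{out.1} {out.2} {b1.1} {b1.2} {b2.1} {b2.2} {b3.1} {b3.2} {b4.1} {b4.2, b5.1, b5.2}


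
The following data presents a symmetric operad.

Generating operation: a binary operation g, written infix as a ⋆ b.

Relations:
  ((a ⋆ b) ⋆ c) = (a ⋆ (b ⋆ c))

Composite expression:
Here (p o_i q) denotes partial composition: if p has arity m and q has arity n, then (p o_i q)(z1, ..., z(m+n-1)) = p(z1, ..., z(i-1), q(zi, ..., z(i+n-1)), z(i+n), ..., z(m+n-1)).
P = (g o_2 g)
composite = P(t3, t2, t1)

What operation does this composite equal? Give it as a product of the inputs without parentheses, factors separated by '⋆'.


Key point: g is associative — brackets drop, the t-order remains.
(t2 ⋆ t1) reduces to t2 ⋆ t1
(t3 ⋆ (t2 ⋆ t1)) reduces to t3 ⋆ t2 ⋆ t1

t3 ⋆ t2 ⋆ t1


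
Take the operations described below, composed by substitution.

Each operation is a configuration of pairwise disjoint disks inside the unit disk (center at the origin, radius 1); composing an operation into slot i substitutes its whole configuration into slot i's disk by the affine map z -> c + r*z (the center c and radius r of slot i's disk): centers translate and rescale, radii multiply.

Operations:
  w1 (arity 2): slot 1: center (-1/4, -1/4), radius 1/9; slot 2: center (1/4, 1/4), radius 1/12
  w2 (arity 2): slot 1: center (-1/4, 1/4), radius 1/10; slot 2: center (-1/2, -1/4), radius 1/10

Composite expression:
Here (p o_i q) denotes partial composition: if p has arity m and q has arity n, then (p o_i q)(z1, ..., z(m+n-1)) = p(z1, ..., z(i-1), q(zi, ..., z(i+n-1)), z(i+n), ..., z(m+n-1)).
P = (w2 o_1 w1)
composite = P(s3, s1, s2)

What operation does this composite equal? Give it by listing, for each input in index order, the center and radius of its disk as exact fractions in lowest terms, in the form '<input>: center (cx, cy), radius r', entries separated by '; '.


s1: center (-9/40, 11/40), radius 1/120; s2: center (-1/2, -1/4), radius 1/10; s3: center (-11/40, 9/40), radius 1/90

Only the slot chain above each s matters under w2; compose those maps.
s3: after 2 affine steps, its disk has center (-11/40, 9/40), radius 1/90
s1: after 2 affine steps, its disk has center (-9/40, 11/40), radius 1/120
s2: after 1 affine step, its disk has center (-1/2, -1/4), radius 1/10


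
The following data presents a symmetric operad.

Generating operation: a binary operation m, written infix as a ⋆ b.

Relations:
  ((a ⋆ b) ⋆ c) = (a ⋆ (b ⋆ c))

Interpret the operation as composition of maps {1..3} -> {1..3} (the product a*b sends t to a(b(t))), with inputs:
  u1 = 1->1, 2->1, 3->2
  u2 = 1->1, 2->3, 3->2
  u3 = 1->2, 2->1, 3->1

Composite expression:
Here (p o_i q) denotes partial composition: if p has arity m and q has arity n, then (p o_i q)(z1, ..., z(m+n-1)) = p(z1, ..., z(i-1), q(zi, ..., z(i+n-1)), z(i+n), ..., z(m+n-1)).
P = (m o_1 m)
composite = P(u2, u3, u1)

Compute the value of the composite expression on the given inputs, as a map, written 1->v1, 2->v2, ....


1->3, 2->3, 3->1

(u2 ⋆ u3) = 1->3, 2->1, 3->1
((u2 ⋆ u3) ⋆ u1) = 1->3, 2->3, 3->1


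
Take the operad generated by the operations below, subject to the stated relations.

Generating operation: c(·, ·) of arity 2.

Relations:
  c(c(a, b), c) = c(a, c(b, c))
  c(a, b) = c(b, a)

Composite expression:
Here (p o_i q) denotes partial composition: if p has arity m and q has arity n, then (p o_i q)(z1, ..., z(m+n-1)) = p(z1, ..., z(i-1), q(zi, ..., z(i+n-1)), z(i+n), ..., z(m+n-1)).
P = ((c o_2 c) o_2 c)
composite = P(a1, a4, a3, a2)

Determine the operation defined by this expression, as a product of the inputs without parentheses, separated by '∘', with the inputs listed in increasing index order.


Reordering under c is free, so list the a-inputs canonically.
c(a4, a3) reduces to a4 ∘ a3
c(c(a4, a3), a2) reduces to a4 ∘ a3 ∘ a2
c(a1, c(c(a4, a3), a2)) reduces to a1 ∘ a4 ∘ a3 ∘ a2
rearranged into index order: a1 ∘ a2 ∘ a3 ∘ a4

a1 ∘ a2 ∘ a3 ∘ a4


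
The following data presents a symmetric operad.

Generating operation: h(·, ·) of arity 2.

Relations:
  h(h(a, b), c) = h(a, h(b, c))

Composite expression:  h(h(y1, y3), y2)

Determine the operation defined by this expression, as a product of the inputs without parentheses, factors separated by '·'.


y1 · y3 · y2

Under associativity of h, the answer is the y's in reading order.
h(y1, y3) unparenthesizes to y1 · y3
h(h(y1, y3), y2) unparenthesizes to y1 · y3 · y2


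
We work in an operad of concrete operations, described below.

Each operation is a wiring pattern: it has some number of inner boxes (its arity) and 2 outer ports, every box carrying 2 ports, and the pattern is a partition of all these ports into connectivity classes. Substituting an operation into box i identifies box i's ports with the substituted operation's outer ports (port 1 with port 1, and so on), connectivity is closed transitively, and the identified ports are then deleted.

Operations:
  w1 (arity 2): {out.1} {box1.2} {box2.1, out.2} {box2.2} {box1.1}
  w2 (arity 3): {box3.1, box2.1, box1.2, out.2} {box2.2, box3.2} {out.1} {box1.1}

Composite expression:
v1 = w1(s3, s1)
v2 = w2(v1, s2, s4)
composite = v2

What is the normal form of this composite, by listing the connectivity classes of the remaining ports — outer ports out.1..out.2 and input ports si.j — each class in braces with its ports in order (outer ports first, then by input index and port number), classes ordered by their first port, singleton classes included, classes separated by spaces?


{out.1} {out.2, s1.1, s2.1, s4.1} {s1.2} {s2.2, s4.2} {s3.1} {s3.2}

Treat the ports identified at w2 as solder joints: merge, then drop.
composing w1 on (s3, s1), with out.j its own outer ports: {out.1} {out.2, s1.1} {s1.2} {s3.1} {s3.2}
composing w2 on (s3, s1, s2, s4), with out.j its own outer ports: {out.1} {out.2, s1.1, s2.1, s4.1} {s1.2} {s2.2, s4.2} {s3.1} {s3.2}


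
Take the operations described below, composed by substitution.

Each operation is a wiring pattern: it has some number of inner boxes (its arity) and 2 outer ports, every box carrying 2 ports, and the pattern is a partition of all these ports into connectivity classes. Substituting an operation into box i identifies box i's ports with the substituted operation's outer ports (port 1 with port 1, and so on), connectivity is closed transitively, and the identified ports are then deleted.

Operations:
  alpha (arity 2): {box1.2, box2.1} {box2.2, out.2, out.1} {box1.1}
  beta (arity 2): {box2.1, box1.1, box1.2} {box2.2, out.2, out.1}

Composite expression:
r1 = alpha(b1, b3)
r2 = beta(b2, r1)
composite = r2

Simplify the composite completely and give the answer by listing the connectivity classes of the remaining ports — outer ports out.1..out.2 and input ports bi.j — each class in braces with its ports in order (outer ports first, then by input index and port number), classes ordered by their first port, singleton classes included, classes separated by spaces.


Connectivity passes through glued beta-boundaries; trace each wire chain.
alpha over (b1, b3) gives {out.1, out.2, b3.2} {b1.1} {b1.2, b3.1}, out.j being that stage's outer ports
beta over (b2, b1, b3) gives {out.1, out.2, b2.1, b2.2, b3.2} {b1.1} {b1.2, b3.1}, out.j being that stage's outer ports

{out.1, out.2, b2.1, b2.2, b3.2} {b1.1} {b1.2, b3.1}


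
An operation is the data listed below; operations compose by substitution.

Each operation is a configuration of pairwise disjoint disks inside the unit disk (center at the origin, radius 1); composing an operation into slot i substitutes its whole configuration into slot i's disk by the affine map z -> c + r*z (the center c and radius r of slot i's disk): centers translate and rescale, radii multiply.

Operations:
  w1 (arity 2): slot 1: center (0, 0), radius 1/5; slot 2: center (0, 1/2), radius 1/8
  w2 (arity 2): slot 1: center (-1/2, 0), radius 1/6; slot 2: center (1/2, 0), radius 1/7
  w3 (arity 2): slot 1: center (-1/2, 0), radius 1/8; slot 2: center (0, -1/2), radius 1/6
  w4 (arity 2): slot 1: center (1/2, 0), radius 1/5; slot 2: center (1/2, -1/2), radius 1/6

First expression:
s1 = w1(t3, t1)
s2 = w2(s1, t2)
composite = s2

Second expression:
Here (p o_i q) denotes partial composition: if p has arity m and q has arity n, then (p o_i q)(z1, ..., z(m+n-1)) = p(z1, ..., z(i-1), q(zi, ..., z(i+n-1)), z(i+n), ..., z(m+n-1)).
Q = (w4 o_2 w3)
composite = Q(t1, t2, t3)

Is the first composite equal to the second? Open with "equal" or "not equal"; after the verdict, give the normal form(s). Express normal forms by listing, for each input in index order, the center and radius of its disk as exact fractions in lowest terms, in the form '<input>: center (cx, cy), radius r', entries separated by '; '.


The first expression reduces to t1: center (-1/2, 1/12), radius 1/48; t2: center (1/2, 0), radius 1/7; t3: center (-1/2, 0), radius 1/30
The second expression reduces to t1: center (1/2, 0), radius 1/5; t2: center (5/12, -1/2), radius 1/48; t3: center (1/2, -7/12), radius 1/36
Different reductions; not equal.

not equal; the first gives t1: center (-1/2, 1/12), radius 1/48; t2: center (1/2, 0), radius 1/7; t3: center (-1/2, 0), radius 1/30 and the second t1: center (1/2, 0), radius 1/5; t2: center (5/12, -1/2), radius 1/48; t3: center (1/2, -7/12), radius 1/36


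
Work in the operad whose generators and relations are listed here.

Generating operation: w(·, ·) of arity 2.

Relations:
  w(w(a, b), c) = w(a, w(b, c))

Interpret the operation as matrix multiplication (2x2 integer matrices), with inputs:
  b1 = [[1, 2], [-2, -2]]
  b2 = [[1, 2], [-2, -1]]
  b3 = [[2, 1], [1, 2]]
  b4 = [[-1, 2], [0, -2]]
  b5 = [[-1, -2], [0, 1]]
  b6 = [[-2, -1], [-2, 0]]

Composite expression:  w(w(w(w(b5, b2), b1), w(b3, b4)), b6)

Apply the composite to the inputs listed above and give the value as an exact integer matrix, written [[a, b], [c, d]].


w(b5, b2) = [[3, 0], [-2, -1]]
w(w(b5, b2), b1) = [[3, 6], [0, -2]]
w(b3, b4) = [[-2, 2], [-1, -2]]
w(w(w(b5, b2), b1), w(b3, b4)) = [[-12, -6], [2, 4]]
w(w(w(w(b5, b2), b1), w(b3, b4)), b6) = [[36, 12], [-12, -2]]

[[36, 12], [-12, -2]]


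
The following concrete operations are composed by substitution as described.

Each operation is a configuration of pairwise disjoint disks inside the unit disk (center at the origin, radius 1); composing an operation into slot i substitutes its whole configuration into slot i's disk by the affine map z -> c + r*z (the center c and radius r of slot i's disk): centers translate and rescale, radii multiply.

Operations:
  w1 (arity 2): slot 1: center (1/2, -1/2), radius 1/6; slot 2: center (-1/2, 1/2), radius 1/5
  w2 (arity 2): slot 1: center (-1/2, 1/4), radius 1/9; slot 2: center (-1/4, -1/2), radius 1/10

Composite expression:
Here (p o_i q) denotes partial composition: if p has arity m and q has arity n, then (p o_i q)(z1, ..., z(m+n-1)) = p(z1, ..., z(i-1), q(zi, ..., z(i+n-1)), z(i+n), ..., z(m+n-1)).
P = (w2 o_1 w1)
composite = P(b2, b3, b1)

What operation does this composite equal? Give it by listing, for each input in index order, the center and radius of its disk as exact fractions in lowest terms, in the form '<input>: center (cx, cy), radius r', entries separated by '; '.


Each b-disk chains the slot maps above it in w2; radii multiply.
for b2, the 2-step affine chain lands on center (-4/9, 7/36), radius 1/54
for b3, the 2-step affine chain lands on center (-5/9, 11/36), radius 1/45
for b1, the 1-step affine chain lands on center (-1/4, -1/2), radius 1/10

b1: center (-1/4, -1/2), radius 1/10; b2: center (-4/9, 7/36), radius 1/54; b3: center (-5/9, 11/36), radius 1/45


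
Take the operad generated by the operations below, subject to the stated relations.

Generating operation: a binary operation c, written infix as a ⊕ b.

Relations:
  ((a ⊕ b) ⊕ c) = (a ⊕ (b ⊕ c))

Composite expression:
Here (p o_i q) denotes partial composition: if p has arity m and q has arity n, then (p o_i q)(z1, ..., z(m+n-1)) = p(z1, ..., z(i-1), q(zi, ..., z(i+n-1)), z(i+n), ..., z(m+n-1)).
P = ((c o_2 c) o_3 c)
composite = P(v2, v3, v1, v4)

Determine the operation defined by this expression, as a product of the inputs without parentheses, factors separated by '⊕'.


Every regrouping of c is equal, so read the v-inputs in written order.
(v1 ⊕ v4) flattens to v1 ⊕ v4
(v3 ⊕ (v1 ⊕ v4)) flattens to v3 ⊕ v1 ⊕ v4
(v2 ⊕ (v3 ⊕ (v1 ⊕ v4))) flattens to v2 ⊕ v3 ⊕ v1 ⊕ v4

v2 ⊕ v3 ⊕ v1 ⊕ v4


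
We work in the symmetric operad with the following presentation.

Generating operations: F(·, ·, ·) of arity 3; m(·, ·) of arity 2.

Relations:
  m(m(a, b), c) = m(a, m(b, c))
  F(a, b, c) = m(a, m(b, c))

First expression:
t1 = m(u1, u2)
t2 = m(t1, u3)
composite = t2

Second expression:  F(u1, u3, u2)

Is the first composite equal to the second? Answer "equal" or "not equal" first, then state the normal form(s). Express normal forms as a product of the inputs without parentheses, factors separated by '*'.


not equal; first: u1 * u2 * u3; second: u1 * u3 * u2

Reducing the first expression gives u1 * u2 * u3
Reducing the second expression gives u1 * u3 * u2
The normal forms differ: not equal.


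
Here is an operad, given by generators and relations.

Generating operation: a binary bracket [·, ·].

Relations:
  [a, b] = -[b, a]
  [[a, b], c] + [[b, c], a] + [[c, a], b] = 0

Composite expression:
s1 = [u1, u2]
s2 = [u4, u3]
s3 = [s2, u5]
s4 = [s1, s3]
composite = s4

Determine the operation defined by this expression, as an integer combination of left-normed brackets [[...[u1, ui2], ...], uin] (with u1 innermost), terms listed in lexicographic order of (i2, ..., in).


-[[[[u1, u2], u3], u4], u5] + [[[[u1, u2], u4], u3], u5] + [[[[u1, u2], u5], u3], u4] - [[[[u1, u2], u5], u4], u3]

Antisymmetry and Jacobi reduce to u1-anchored left-normed brackets.
Composite bracket: [[u1, u2], [[u4, u3], u5]]
Expanding via [a, b] = ab - ba: 16 signed words (2^4 = 16).
Keep just the words that open with u1:
  the word u1u2u3u4u5 carries sign -1 and contributes -[[[[u1, u2], u3], u4], u5]
  the word u1u2u4u3u5 carries sign +1 and contributes +[[[[u1, u2], u4], u3], u5]
  the word u1u2u5u3u4 carries sign +1 and contributes +[[[[u1, u2], u5], u3], u4]
  the word u1u2u5u4u3 carries sign -1 and contributes -[[[[u1, u2], u5], u4], u3]


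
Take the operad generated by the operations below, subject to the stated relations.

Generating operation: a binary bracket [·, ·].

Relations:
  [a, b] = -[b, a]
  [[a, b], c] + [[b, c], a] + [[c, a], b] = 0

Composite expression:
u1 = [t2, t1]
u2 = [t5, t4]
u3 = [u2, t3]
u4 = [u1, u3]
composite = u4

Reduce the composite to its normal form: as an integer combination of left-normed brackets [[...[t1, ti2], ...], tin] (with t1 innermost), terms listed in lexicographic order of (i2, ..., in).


-[[[[t1, t2], t3], t4], t5] + [[[[t1, t2], t3], t5], t4] + [[[[t1, t2], t4], t5], t3] - [[[[t1, t2], t5], t4], t3]

Expand each bracket as ab - ba; the t1-initial words give the coefficients.
Composite bracket: [[t2, t1], [[t5, t4], t3]]
Each bracket splits as ab - ba, giving 16 signed words (2^4 = 16).
Collect the words opening with t1:
  from t1t2t3t4t5, sign -1: term -[[[[t1, t2], t3], t4], t5]
  from t1t2t3t5t4, sign +1: term +[[[[t1, t2], t3], t5], t4]
  from t1t2t4t5t3, sign +1: term +[[[[t1, t2], t4], t5], t3]
  from t1t2t5t4t3, sign -1: term -[[[[t1, t2], t5], t4], t3]


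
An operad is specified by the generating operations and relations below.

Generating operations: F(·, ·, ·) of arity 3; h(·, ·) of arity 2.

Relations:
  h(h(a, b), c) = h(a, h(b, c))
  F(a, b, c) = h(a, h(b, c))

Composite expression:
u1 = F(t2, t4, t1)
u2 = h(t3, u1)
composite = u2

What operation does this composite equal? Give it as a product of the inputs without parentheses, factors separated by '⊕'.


t3 ⊕ t2 ⊕ t4 ⊕ t1

Key point: h is associative — brackets drop, the t-order remains.
F(t2, t4, t1) collapses to t2 ⊕ t4 ⊕ t1
h(t3, F(t2, t4, t1)) collapses to t3 ⊕ t2 ⊕ t4 ⊕ t1


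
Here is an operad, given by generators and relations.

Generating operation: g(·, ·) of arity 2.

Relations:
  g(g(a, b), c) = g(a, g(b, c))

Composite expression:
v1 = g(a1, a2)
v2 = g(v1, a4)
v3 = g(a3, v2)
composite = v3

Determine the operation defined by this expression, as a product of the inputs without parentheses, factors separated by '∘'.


a3 ∘ a1 ∘ a2 ∘ a4

Key point: g is associative — brackets drop, the a-order remains.
g(a1, a2) reduces to a1 ∘ a2
g(g(a1, a2), a4) reduces to a1 ∘ a2 ∘ a4
g(a3, g(g(a1, a2), a4)) reduces to a3 ∘ a1 ∘ a2 ∘ a4


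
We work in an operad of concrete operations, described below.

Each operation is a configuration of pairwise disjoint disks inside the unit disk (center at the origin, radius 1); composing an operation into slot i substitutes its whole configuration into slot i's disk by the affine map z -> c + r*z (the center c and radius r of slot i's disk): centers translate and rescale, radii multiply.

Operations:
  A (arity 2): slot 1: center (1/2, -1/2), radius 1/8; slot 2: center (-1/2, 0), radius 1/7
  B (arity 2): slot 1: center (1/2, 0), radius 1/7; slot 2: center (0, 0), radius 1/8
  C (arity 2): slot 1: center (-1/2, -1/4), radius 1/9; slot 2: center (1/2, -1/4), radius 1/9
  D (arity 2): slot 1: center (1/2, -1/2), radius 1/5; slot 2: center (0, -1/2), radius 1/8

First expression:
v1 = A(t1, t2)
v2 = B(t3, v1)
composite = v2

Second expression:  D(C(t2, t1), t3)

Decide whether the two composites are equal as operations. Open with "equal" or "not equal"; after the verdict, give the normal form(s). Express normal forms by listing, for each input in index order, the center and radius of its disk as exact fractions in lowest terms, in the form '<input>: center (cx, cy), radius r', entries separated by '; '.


not equal — first t1: center (1/16, -1/16), radius 1/64; t2: center (-1/16, 0), radius 1/56; t3: center (1/2, 0), radius 1/7, second t1: center (3/5, -11/20), radius 1/45; t2: center (2/5, -11/20), radius 1/45; t3: center (0, -1/2), radius 1/8


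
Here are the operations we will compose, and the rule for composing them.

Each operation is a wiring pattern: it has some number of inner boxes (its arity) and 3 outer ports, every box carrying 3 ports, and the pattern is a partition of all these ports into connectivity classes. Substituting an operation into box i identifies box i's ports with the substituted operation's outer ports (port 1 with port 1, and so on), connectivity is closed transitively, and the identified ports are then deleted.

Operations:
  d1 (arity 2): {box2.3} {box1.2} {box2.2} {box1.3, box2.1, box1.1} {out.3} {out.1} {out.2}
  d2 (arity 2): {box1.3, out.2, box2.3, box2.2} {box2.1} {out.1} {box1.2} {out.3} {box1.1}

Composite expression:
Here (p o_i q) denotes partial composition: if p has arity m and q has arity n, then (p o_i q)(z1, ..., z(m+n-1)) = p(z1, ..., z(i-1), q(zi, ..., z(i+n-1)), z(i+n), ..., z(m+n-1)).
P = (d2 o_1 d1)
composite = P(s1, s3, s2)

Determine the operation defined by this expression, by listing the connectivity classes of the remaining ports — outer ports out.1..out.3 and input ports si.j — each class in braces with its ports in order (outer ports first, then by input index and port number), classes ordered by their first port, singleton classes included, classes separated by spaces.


{out.1} {out.2, s2.2, s2.3} {out.3} {s1.1, s1.3, s3.1} {s1.2} {s2.1} {s3.2} {s3.3}

After gluing at d2, chains via deleted ports link the s-ports.
the subtree at d1 composes to {out.1} {out.2} {out.3} {s1.1, s1.3, s3.1} {s1.2} {s3.2} {s3.3} on (s1, s3); out.j = own outer ports
the subtree at d2 composes to {out.1} {out.2, s2.2, s2.3} {out.3} {s1.1, s1.3, s3.1} {s1.2} {s2.1} {s3.2} {s3.3} on (s1, s3, s2); out.j = own outer ports


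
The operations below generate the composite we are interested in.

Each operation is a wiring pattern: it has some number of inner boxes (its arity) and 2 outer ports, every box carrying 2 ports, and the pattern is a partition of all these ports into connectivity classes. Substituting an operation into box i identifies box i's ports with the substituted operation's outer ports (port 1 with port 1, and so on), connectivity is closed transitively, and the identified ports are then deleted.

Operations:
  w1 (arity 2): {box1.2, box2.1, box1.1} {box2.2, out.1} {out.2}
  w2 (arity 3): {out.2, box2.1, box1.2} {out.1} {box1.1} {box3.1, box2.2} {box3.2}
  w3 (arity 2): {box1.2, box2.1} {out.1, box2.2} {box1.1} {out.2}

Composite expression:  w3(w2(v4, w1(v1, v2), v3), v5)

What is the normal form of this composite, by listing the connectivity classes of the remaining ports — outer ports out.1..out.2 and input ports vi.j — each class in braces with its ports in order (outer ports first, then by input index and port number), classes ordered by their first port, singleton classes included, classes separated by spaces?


{out.1, v5.2} {out.2} {v1.1, v1.2, v2.1} {v2.2, v4.2, v5.1} {v3.1} {v3.2} {v4.1}

Substituting into w3 glues patterns; closure does the rest.
after w1, the pattern on (v1, v2) reads {out.1, v2.2} {out.2} {v1.1, v1.2, v2.1} (out.j = its outer ports)
after w2, the pattern on (v4, v1, v2, v3) reads {out.1} {out.2, v2.2, v4.2} {v1.1, v1.2, v2.1} {v3.1} {v3.2} {v4.1} (out.j = its outer ports)
after w3, the pattern on (v4, v1, v2, v3, v5) reads {out.1, v5.2} {out.2} {v1.1, v1.2, v2.1} {v2.2, v4.2, v5.1} {v3.1} {v3.2} {v4.1} (out.j = its outer ports)


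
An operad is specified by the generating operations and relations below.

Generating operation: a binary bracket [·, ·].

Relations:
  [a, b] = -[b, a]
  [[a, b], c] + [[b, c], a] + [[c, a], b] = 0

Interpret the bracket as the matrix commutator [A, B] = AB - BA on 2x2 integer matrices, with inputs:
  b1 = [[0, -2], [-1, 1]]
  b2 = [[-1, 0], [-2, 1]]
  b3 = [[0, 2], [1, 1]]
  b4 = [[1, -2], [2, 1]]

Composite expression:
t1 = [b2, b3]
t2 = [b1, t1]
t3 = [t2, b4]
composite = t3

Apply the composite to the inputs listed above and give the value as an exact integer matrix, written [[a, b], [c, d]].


[[32, 48], [48, -32]]

[b2, b3] = [[4, -4], [4, -4]]
[b1, [b2, b3]] = [[-12, 20], [-4, 12]]
[[b1, [b2, b3]], b4] = [[32, 48], [48, -32]]


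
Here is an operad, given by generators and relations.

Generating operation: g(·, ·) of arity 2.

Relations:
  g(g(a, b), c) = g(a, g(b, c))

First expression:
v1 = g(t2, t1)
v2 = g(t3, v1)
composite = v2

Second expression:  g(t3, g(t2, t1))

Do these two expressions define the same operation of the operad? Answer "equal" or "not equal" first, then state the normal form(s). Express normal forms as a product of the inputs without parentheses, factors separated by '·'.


In normal form, the first expression is t3 · t2 · t1
In normal form, the second expression is t3 · t2 · t1
Both agree, so they are equal.

equal: each reduces to t3 · t2 · t1


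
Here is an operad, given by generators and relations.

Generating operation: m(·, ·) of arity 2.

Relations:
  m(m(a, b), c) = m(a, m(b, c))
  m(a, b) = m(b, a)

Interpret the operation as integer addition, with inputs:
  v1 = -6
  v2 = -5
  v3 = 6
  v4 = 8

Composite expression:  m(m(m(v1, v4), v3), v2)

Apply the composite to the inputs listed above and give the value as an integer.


m(v1, v4) = 2
m(m(v1, v4), v3) = 8
m(m(m(v1, v4), v3), v2) = 3

3


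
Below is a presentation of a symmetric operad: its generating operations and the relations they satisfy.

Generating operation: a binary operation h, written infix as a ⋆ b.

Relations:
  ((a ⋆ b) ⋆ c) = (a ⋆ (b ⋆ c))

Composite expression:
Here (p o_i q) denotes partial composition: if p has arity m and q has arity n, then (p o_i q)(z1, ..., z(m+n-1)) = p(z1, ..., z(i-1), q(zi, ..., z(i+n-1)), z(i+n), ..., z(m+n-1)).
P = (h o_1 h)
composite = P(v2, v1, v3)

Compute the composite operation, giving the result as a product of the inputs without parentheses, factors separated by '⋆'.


Associativity of h dissolves the nesting; only the v-input order survives.
(v2 ⋆ v1) unparenthesizes to v2 ⋆ v1
((v2 ⋆ v1) ⋆ v3) unparenthesizes to v2 ⋆ v1 ⋆ v3

v2 ⋆ v1 ⋆ v3


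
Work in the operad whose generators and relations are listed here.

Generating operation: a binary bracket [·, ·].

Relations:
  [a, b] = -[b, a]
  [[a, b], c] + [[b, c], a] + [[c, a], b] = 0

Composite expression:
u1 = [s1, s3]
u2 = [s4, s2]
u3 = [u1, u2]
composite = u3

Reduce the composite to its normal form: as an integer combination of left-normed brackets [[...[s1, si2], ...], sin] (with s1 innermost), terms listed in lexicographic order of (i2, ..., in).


Expand each bracket as ab - ba; the s1-initial words give the coefficients.
Composite bracket: [[s1, s3], [s4, s2]]
Expanding via [a, b] = ab - ba: 8 signed words (2^3 = 8).
The s1-initial words carry the normal form:
  from s1s3s2s4, sign -1: term -[[[s1, s3], s2], s4]
  from s1s3s4s2, sign +1: term +[[[s1, s3], s4], s2]

-[[[s1, s3], s2], s4] + [[[s1, s3], s4], s2]


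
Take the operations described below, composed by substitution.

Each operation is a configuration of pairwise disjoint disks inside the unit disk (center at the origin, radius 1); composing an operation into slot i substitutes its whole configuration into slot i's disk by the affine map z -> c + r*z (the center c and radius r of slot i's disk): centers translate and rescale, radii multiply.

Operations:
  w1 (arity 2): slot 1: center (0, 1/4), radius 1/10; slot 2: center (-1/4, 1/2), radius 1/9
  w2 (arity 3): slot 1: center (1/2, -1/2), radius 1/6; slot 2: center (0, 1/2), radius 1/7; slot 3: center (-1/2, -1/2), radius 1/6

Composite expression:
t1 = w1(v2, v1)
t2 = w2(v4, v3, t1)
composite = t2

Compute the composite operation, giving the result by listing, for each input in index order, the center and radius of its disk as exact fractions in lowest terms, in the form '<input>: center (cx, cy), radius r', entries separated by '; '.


v1: center (-13/24, -5/12), radius 1/54; v2: center (-1/2, -11/24), radius 1/60; v3: center (0, 1/2), radius 1/7; v4: center (1/2, -1/2), radius 1/6

Each v-disk chains the slot maps above it in w2; radii multiply.
input v4: applying the 1 nested substitution gives center (1/2, -1/2), radius 1/6
input v3: applying the 1 nested substitution gives center (0, 1/2), radius 1/7
input v2: applying the 2 nested substitutions gives center (-1/2, -11/24), radius 1/60
input v1: applying the 2 nested substitutions gives center (-13/24, -5/12), radius 1/54


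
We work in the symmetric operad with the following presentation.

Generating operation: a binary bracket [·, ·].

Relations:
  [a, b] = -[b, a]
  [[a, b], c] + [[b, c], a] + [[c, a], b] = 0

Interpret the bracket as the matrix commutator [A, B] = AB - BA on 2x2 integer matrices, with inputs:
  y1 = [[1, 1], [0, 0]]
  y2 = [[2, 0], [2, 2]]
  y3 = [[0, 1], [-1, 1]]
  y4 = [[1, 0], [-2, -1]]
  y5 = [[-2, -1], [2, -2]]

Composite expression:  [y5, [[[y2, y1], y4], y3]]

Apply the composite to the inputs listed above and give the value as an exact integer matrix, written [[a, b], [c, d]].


[[-4, 8], [16, 4]]

[y2, y1] = [[-2, 0], [2, 2]]
[[y2, y1], y4] = [[0, 0], [-4, 0]]
[[[y2, y1], y4], y3] = [[4, 0], [4, -4]]
[y5, [[[y2, y1], y4], y3]] = [[-4, 8], [16, 4]]


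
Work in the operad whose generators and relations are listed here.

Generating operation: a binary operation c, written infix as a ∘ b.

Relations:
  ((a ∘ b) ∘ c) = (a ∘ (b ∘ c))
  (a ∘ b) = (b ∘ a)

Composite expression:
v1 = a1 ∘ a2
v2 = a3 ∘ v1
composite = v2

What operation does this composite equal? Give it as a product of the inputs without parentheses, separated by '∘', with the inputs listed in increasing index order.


a1 ∘ a2 ∘ a3


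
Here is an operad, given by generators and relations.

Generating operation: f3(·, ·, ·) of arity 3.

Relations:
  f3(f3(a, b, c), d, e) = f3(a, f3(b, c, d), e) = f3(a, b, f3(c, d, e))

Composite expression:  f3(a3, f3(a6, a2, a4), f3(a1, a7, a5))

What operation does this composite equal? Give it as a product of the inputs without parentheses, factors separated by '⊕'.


a3 ⊕ a6 ⊕ a2 ⊕ a4 ⊕ a1 ⊕ a7 ⊕ a5

Under associativity of f3, the answer is the a's in reading order.
f3(a6, a2, a4) collapses to a6 ⊕ a2 ⊕ a4
f3(a1, a7, a5) collapses to a1 ⊕ a7 ⊕ a5
f3(a3, f3(a6, a2, a4), f3(a1, a7, a5)) collapses to a3 ⊕ a6 ⊕ a2 ⊕ a4 ⊕ a1 ⊕ a7 ⊕ a5


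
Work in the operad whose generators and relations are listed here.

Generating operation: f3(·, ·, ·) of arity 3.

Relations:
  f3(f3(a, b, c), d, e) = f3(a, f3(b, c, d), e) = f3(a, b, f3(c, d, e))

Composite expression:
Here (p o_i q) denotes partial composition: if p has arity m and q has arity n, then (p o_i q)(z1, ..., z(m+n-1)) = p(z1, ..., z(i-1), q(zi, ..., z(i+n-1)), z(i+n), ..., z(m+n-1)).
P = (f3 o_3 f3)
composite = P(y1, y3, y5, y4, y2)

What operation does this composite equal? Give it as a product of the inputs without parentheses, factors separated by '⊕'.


y1 ⊕ y3 ⊕ y5 ⊕ y4 ⊕ y2


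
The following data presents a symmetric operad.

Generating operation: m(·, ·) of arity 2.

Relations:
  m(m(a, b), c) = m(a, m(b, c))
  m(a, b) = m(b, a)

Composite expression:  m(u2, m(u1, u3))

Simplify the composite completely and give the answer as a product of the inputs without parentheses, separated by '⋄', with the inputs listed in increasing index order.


Both nesting and order wash out for m; what remains is which u's occur.
m(u1, u3) flattens to u1 ⋄ u3
m(u2, m(u1, u3)) flattens to u2 ⋄ u1 ⋄ u3
commutativity sorts the factors: u1 ⋄ u2 ⋄ u3

u1 ⋄ u2 ⋄ u3


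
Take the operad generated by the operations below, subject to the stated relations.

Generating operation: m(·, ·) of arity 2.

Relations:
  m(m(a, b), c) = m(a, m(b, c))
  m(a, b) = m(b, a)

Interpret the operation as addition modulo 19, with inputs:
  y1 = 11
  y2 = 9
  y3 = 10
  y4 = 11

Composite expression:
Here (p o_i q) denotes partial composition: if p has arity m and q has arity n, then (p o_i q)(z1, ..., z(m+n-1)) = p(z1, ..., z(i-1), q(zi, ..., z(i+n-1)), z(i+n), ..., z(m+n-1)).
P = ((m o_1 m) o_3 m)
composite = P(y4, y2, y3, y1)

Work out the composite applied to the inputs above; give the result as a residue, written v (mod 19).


m(y4, y2) = 1
m(y3, y1) = 2
m(m(y4, y2), m(y3, y1)) = 3

3 (mod 19)


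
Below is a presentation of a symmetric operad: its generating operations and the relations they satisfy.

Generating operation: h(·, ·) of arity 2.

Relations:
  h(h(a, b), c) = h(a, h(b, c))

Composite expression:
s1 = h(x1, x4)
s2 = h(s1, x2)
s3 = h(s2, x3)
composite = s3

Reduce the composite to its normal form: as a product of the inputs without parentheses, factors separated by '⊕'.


Key point: h is associative — brackets drop, the x-order remains.
h(x1, x4) spells out as x1 ⊕ x4
h(h(x1, x4), x2) spells out as x1 ⊕ x4 ⊕ x2
h(h(h(x1, x4), x2), x3) spells out as x1 ⊕ x4 ⊕ x2 ⊕ x3

x1 ⊕ x4 ⊕ x2 ⊕ x3


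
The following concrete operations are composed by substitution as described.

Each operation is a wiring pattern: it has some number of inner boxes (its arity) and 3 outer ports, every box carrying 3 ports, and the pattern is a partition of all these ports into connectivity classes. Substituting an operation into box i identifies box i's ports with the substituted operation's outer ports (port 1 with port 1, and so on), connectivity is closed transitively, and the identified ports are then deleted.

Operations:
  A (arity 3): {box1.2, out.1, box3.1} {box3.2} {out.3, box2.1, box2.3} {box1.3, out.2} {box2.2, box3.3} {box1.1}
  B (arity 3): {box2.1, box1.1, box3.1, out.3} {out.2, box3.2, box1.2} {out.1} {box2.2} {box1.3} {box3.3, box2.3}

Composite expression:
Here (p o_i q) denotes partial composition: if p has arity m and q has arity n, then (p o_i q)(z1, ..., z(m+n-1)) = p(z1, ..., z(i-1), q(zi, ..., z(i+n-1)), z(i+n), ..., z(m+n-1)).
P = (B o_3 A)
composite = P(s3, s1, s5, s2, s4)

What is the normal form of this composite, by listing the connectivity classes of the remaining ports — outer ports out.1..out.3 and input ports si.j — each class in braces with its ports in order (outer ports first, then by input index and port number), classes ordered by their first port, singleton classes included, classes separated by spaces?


{out.1} {out.2, s3.2, s5.3} {out.3, s1.1, s3.1, s4.1, s5.2} {s1.2} {s1.3, s2.1, s2.3} {s2.2, s4.3} {s3.3} {s4.2} {s5.1}

Connectivity passes through glued B-boundaries; trace each wire chain.
A over (s5, s2, s4) gives {out.1, s4.1, s5.2} {out.2, s5.3} {out.3, s2.1, s2.3} {s2.2, s4.3} {s4.2} {s5.1}, out.j being that stage's outer ports
B over (s3, s1, s5, s2, s4) gives {out.1} {out.2, s3.2, s5.3} {out.3, s1.1, s3.1, s4.1, s5.2} {s1.2} {s1.3, s2.1, s2.3} {s2.2, s4.3} {s3.3} {s4.2} {s5.1}, out.j being that stage's outer ports


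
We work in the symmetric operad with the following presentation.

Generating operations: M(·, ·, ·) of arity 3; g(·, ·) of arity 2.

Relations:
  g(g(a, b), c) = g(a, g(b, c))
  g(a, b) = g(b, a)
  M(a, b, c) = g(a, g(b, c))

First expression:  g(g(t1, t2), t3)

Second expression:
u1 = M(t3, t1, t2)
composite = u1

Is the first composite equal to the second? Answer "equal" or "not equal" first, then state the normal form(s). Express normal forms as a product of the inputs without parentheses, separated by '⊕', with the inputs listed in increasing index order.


equal; the common form is t1 ⊕ t2 ⊕ t3

The first expression reduces to t1 ⊕ t2 ⊕ t3
The second expression reduces to t1 ⊕ t2 ⊕ t3
The forms coincide; equal.


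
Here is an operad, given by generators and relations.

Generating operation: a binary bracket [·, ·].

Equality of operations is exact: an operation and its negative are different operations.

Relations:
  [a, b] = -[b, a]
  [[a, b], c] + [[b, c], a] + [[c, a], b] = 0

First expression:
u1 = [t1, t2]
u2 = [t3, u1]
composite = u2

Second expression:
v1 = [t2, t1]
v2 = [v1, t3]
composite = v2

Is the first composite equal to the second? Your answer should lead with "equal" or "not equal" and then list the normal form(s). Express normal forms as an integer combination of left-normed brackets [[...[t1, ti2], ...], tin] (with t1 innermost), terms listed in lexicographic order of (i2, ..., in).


equal; both compose to -[[t1, t2], t3]


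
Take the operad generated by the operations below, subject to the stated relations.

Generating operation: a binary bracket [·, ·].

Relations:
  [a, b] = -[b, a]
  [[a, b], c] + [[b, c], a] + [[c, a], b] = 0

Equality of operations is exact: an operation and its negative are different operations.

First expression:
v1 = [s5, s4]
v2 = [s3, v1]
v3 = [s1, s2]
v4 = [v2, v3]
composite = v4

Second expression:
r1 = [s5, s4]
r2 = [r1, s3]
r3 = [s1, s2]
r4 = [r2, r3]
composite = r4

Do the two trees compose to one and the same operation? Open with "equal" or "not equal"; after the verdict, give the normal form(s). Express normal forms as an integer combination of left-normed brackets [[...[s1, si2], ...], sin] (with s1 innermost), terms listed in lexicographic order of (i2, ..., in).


not equal: they reduce to [[[[s1, s2], s3], s4], s5] - [[[[s1, s2], s3], s5], s4] - [[[[s1, s2], s4], s5], s3] + [[[[s1, s2], s5], s4], s3] and -[[[[s1, s2], s3], s4], s5] + [[[[s1, s2], s3], s5], s4] + [[[[s1, s2], s4], s5], s3] - [[[[s1, s2], s5], s4], s3]

Reducing the first expression gives [[[[s1, s2], s3], s4], s5] - [[[[s1, s2], s3], s5], s4] - [[[[s1, s2], s4], s5], s3] + [[[[s1, s2], s5], s4], s3]
Reducing the second expression gives -[[[[s1, s2], s3], s4], s5] + [[[[s1, s2], s3], s5], s4] + [[[[s1, s2], s4], s5], s3] - [[[[s1, s2], s5], s4], s3]
They disagree, so not equal.
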